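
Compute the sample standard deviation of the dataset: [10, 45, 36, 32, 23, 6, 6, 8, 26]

14.5344

Step 1: Compute the mean: 21.3333
Step 2: Sum of squared deviations from the mean: 1690
Step 3: Sample variance = 1690 / 8 = 211.25
Step 4: Standard deviation = sqrt(211.25) = 14.5344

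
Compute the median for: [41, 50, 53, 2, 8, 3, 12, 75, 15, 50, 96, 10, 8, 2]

13.5

Step 1: Sort the data in ascending order: [2, 2, 3, 8, 8, 10, 12, 15, 41, 50, 50, 53, 75, 96]
Step 2: The number of values is n = 14.
Step 3: Since n is even, the median is the average of positions 7 and 8:
  Median = (12 + 15) / 2 = 13.5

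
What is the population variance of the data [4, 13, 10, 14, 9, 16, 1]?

25.3878

Step 1: Compute the mean: (4 + 13 + 10 + 14 + 9 + 16 + 1) / 7 = 9.5714
Step 2: Compute squared deviations from the mean:
  (4 - 9.5714)^2 = 31.0408
  (13 - 9.5714)^2 = 11.7551
  (10 - 9.5714)^2 = 0.1837
  (14 - 9.5714)^2 = 19.6122
  (9 - 9.5714)^2 = 0.3265
  (16 - 9.5714)^2 = 41.3265
  (1 - 9.5714)^2 = 73.4694
Step 3: Sum of squared deviations = 177.7143
Step 4: Population variance = 177.7143 / 7 = 25.3878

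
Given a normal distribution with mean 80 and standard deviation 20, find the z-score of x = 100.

1

Step 1: Recall the z-score formula: z = (x - mu) / sigma
Step 2: Substitute values: z = (100 - 80) / 20
Step 3: z = 20 / 20 = 1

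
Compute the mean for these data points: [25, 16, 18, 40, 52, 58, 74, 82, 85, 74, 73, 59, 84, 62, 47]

56.6

Step 1: Sum all values: 25 + 16 + 18 + 40 + 52 + 58 + 74 + 82 + 85 + 74 + 73 + 59 + 84 + 62 + 47 = 849
Step 2: Count the number of values: n = 15
Step 3: Mean = sum / n = 849 / 15 = 56.6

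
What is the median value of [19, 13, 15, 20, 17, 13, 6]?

15

Step 1: Sort the data in ascending order: [6, 13, 13, 15, 17, 19, 20]
Step 2: The number of values is n = 7.
Step 3: Since n is odd, the median is the middle value at position 4: 15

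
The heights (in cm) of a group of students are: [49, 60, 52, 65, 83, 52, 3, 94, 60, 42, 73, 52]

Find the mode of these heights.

52

Step 1: Count the frequency of each value:
  3: appears 1 time(s)
  42: appears 1 time(s)
  49: appears 1 time(s)
  52: appears 3 time(s)
  60: appears 2 time(s)
  65: appears 1 time(s)
  73: appears 1 time(s)
  83: appears 1 time(s)
  94: appears 1 time(s)
Step 2: The value 52 appears most frequently (3 times).
Step 3: Mode = 52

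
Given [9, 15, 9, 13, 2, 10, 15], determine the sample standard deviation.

4.5408

Step 1: Compute the mean: 10.4286
Step 2: Sum of squared deviations from the mean: 123.7143
Step 3: Sample variance = 123.7143 / 6 = 20.619
Step 4: Standard deviation = sqrt(20.619) = 4.5408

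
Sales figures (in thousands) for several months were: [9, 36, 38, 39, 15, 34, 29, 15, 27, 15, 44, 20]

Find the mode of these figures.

15

Step 1: Count the frequency of each value:
  9: appears 1 time(s)
  15: appears 3 time(s)
  20: appears 1 time(s)
  27: appears 1 time(s)
  29: appears 1 time(s)
  34: appears 1 time(s)
  36: appears 1 time(s)
  38: appears 1 time(s)
  39: appears 1 time(s)
  44: appears 1 time(s)
Step 2: The value 15 appears most frequently (3 times).
Step 3: Mode = 15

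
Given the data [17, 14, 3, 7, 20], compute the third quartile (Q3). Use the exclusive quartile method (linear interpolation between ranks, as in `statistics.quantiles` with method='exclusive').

18.5

Step 1: Sort the data: [3, 7, 14, 17, 20]
Step 2: n = 5
Step 3: Using the exclusive quartile method:
  Q1 = 5
  Q2 (median) = 14
  Q3 = 18.5
  IQR = Q3 - Q1 = 18.5 - 5 = 13.5
Step 4: Q3 = 18.5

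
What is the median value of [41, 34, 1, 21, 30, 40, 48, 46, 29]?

34

Step 1: Sort the data in ascending order: [1, 21, 29, 30, 34, 40, 41, 46, 48]
Step 2: The number of values is n = 9.
Step 3: Since n is odd, the median is the middle value at position 5: 34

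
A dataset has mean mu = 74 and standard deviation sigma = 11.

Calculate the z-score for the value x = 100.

2.3636

Step 1: Recall the z-score formula: z = (x - mu) / sigma
Step 2: Substitute values: z = (100 - 74) / 11
Step 3: z = 26 / 11 = 2.3636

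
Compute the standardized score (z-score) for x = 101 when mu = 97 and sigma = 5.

0.8

Step 1: Recall the z-score formula: z = (x - mu) / sigma
Step 2: Substitute values: z = (101 - 97) / 5
Step 3: z = 4 / 5 = 0.8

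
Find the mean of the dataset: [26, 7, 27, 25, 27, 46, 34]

27.4286

Step 1: Sum all values: 26 + 7 + 27 + 25 + 27 + 46 + 34 = 192
Step 2: Count the number of values: n = 7
Step 3: Mean = sum / n = 192 / 7 = 27.4286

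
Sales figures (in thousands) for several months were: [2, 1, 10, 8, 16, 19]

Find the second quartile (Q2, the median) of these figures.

9

Step 1: Sort the data: [1, 2, 8, 10, 16, 19]
Step 2: n = 6
Step 3: Q2 is the median. Since n is even, it is the average of the values at positions 3 and 4:
  Q2 = (8 + 10) / 2 = 9
Step 4: Q2 = 9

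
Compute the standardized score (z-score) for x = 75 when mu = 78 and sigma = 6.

-0.5

Step 1: Recall the z-score formula: z = (x - mu) / sigma
Step 2: Substitute values: z = (75 - 78) / 6
Step 3: z = -3 / 6 = -0.5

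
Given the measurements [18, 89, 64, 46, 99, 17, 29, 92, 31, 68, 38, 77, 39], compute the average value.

54.3846

Step 1: Sum all values: 18 + 89 + 64 + 46 + 99 + 17 + 29 + 92 + 31 + 68 + 38 + 77 + 39 = 707
Step 2: Count the number of values: n = 13
Step 3: Mean = sum / n = 707 / 13 = 54.3846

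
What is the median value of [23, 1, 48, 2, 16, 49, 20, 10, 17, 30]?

18.5

Step 1: Sort the data in ascending order: [1, 2, 10, 16, 17, 20, 23, 30, 48, 49]
Step 2: The number of values is n = 10.
Step 3: Since n is even, the median is the average of positions 5 and 6:
  Median = (17 + 20) / 2 = 18.5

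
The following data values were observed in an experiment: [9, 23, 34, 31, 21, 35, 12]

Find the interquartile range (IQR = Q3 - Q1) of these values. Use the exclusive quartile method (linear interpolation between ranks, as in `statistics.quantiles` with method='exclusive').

22

Step 1: Sort the data: [9, 12, 21, 23, 31, 34, 35]
Step 2: n = 7
Step 3: Using the exclusive quartile method:
  Q1 = 12
  Q2 (median) = 23
  Q3 = 34
  IQR = Q3 - Q1 = 34 - 12 = 22
Step 4: IQR = 22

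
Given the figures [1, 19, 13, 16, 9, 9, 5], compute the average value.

10.2857

Step 1: Sum all values: 1 + 19 + 13 + 16 + 9 + 9 + 5 = 72
Step 2: Count the number of values: n = 7
Step 3: Mean = sum / n = 72 / 7 = 10.2857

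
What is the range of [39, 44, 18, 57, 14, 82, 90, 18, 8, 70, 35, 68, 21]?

82

Step 1: Identify the maximum value: max = 90
Step 2: Identify the minimum value: min = 8
Step 3: Range = max - min = 90 - 8 = 82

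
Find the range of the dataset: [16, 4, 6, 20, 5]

16

Step 1: Identify the maximum value: max = 20
Step 2: Identify the minimum value: min = 4
Step 3: Range = max - min = 20 - 4 = 16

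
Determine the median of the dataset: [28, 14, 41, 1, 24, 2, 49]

24

Step 1: Sort the data in ascending order: [1, 2, 14, 24, 28, 41, 49]
Step 2: The number of values is n = 7.
Step 3: Since n is odd, the median is the middle value at position 4: 24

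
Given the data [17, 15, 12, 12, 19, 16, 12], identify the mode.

12

Step 1: Count the frequency of each value:
  12: appears 3 time(s)
  15: appears 1 time(s)
  16: appears 1 time(s)
  17: appears 1 time(s)
  19: appears 1 time(s)
Step 2: The value 12 appears most frequently (3 times).
Step 3: Mode = 12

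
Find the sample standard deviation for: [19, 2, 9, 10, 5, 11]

5.8195

Step 1: Compute the mean: 9.3333
Step 2: Sum of squared deviations from the mean: 169.3333
Step 3: Sample variance = 169.3333 / 5 = 33.8667
Step 4: Standard deviation = sqrt(33.8667) = 5.8195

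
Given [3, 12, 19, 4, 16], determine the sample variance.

50.7

Step 1: Compute the mean: (3 + 12 + 19 + 4 + 16) / 5 = 10.8
Step 2: Compute squared deviations from the mean:
  (3 - 10.8)^2 = 60.84
  (12 - 10.8)^2 = 1.44
  (19 - 10.8)^2 = 67.24
  (4 - 10.8)^2 = 46.24
  (16 - 10.8)^2 = 27.04
Step 3: Sum of squared deviations = 202.8
Step 4: Sample variance = 202.8 / 4 = 50.7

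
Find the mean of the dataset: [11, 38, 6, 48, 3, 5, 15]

18

Step 1: Sum all values: 11 + 38 + 6 + 48 + 3 + 5 + 15 = 126
Step 2: Count the number of values: n = 7
Step 3: Mean = sum / n = 126 / 7 = 18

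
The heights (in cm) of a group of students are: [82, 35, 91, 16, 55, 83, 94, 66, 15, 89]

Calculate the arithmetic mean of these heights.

62.6

Step 1: Sum all values: 82 + 35 + 91 + 16 + 55 + 83 + 94 + 66 + 15 + 89 = 626
Step 2: Count the number of values: n = 10
Step 3: Mean = sum / n = 626 / 10 = 62.6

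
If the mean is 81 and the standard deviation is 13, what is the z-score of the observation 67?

-1.0769

Step 1: Recall the z-score formula: z = (x - mu) / sigma
Step 2: Substitute values: z = (67 - 81) / 13
Step 3: z = -14 / 13 = -1.0769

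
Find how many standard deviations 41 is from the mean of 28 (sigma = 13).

1

Step 1: Recall the z-score formula: z = (x - mu) / sigma
Step 2: Substitute values: z = (41 - 28) / 13
Step 3: z = 13 / 13 = 1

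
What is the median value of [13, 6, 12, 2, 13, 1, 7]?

7

Step 1: Sort the data in ascending order: [1, 2, 6, 7, 12, 13, 13]
Step 2: The number of values is n = 7.
Step 3: Since n is odd, the median is the middle value at position 4: 7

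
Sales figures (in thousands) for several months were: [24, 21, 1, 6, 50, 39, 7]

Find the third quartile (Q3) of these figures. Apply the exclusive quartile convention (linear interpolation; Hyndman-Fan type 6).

39

Step 1: Sort the data: [1, 6, 7, 21, 24, 39, 50]
Step 2: n = 7
Step 3: Using the exclusive quartile method:
  Q1 = 6
  Q2 (median) = 21
  Q3 = 39
  IQR = Q3 - Q1 = 39 - 6 = 33
Step 4: Q3 = 39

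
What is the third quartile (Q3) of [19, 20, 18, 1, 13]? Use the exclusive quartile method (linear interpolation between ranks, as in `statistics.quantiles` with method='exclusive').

19.5

Step 1: Sort the data: [1, 13, 18, 19, 20]
Step 2: n = 5
Step 3: Using the exclusive quartile method:
  Q1 = 7
  Q2 (median) = 18
  Q3 = 19.5
  IQR = Q3 - Q1 = 19.5 - 7 = 12.5
Step 4: Q3 = 19.5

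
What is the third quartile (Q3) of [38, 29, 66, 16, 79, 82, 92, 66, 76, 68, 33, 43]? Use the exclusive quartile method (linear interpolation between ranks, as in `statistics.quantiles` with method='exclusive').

78.25

Step 1: Sort the data: [16, 29, 33, 38, 43, 66, 66, 68, 76, 79, 82, 92]
Step 2: n = 12
Step 3: Using the exclusive quartile method:
  Q1 = 34.25
  Q2 (median) = 66
  Q3 = 78.25
  IQR = Q3 - Q1 = 78.25 - 34.25 = 44
Step 4: Q3 = 78.25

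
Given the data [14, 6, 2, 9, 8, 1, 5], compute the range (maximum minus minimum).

13

Step 1: Identify the maximum value: max = 14
Step 2: Identify the minimum value: min = 1
Step 3: Range = max - min = 14 - 1 = 13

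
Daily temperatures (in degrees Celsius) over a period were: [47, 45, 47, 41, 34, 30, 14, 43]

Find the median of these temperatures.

42

Step 1: Sort the data in ascending order: [14, 30, 34, 41, 43, 45, 47, 47]
Step 2: The number of values is n = 8.
Step 3: Since n is even, the median is the average of positions 4 and 5:
  Median = (41 + 43) / 2 = 42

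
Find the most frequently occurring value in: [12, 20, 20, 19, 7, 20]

20

Step 1: Count the frequency of each value:
  7: appears 1 time(s)
  12: appears 1 time(s)
  19: appears 1 time(s)
  20: appears 3 time(s)
Step 2: The value 20 appears most frequently (3 times).
Step 3: Mode = 20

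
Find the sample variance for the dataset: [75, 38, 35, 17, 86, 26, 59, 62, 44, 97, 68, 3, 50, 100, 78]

837.5524

Step 1: Compute the mean: (75 + 38 + 35 + 17 + 86 + 26 + 59 + 62 + 44 + 97 + 68 + 3 + 50 + 100 + 78) / 15 = 55.8667
Step 2: Compute squared deviations from the mean:
  (75 - 55.8667)^2 = 366.0844
  (38 - 55.8667)^2 = 319.2178
  (35 - 55.8667)^2 = 435.4178
  (17 - 55.8667)^2 = 1510.6178
  (86 - 55.8667)^2 = 908.0178
  (26 - 55.8667)^2 = 892.0178
  (59 - 55.8667)^2 = 9.8178
  (62 - 55.8667)^2 = 37.6178
  (44 - 55.8667)^2 = 140.8178
  (97 - 55.8667)^2 = 1691.9511
  (68 - 55.8667)^2 = 147.2178
  (3 - 55.8667)^2 = 2794.8844
  (50 - 55.8667)^2 = 34.4178
  (100 - 55.8667)^2 = 1947.7511
  (78 - 55.8667)^2 = 489.8844
Step 3: Sum of squared deviations = 11725.7333
Step 4: Sample variance = 11725.7333 / 14 = 837.5524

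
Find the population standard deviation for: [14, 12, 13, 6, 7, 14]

3.266

Step 1: Compute the mean: 11
Step 2: Sum of squared deviations from the mean: 64
Step 3: Population variance = 64 / 6 = 10.6667
Step 4: Standard deviation = sqrt(10.6667) = 3.266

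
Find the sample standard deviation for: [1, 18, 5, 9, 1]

7.0852

Step 1: Compute the mean: 6.8
Step 2: Sum of squared deviations from the mean: 200.8
Step 3: Sample variance = 200.8 / 4 = 50.2
Step 4: Standard deviation = sqrt(50.2) = 7.0852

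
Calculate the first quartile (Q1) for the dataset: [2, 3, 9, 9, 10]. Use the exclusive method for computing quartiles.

2.5

Step 1: Sort the data: [2, 3, 9, 9, 10]
Step 2: n = 5
Step 3: Using the exclusive quartile method:
  Q1 = 2.5
  Q2 (median) = 9
  Q3 = 9.5
  IQR = Q3 - Q1 = 9.5 - 2.5 = 7
Step 4: Q1 = 2.5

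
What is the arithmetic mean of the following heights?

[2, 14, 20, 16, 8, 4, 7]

10.1429

Step 1: Sum all values: 2 + 14 + 20 + 16 + 8 + 4 + 7 = 71
Step 2: Count the number of values: n = 7
Step 3: Mean = sum / n = 71 / 7 = 10.1429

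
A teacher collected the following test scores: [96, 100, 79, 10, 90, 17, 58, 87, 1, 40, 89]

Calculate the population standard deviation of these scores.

35.6199

Step 1: Compute the mean: 60.6364
Step 2: Sum of squared deviations from the mean: 13956.5455
Step 3: Population variance = 13956.5455 / 11 = 1268.7769
Step 4: Standard deviation = sqrt(1268.7769) = 35.6199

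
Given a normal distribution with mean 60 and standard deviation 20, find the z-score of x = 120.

3

Step 1: Recall the z-score formula: z = (x - mu) / sigma
Step 2: Substitute values: z = (120 - 60) / 20
Step 3: z = 60 / 20 = 3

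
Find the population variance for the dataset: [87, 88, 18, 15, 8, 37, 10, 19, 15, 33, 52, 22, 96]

941.787

Step 1: Compute the mean: (87 + 88 + 18 + 15 + 8 + 37 + 10 + 19 + 15 + 33 + 52 + 22 + 96) / 13 = 38.4615
Step 2: Compute squared deviations from the mean:
  (87 - 38.4615)^2 = 2355.9822
  (88 - 38.4615)^2 = 2454.0592
  (18 - 38.4615)^2 = 418.6746
  (15 - 38.4615)^2 = 550.4438
  (8 - 38.4615)^2 = 927.9053
  (37 - 38.4615)^2 = 2.1361
  (10 - 38.4615)^2 = 810.0592
  (19 - 38.4615)^2 = 378.7515
  (15 - 38.4615)^2 = 550.4438
  (33 - 38.4615)^2 = 29.8284
  (52 - 38.4615)^2 = 183.2899
  (22 - 38.4615)^2 = 270.9822
  (96 - 38.4615)^2 = 3310.6746
Step 3: Sum of squared deviations = 12243.2308
Step 4: Population variance = 12243.2308 / 13 = 941.787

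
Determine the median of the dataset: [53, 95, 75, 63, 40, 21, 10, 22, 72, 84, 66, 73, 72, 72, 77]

72

Step 1: Sort the data in ascending order: [10, 21, 22, 40, 53, 63, 66, 72, 72, 72, 73, 75, 77, 84, 95]
Step 2: The number of values is n = 15.
Step 3: Since n is odd, the median is the middle value at position 8: 72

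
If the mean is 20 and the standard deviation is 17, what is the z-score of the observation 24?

0.2353

Step 1: Recall the z-score formula: z = (x - mu) / sigma
Step 2: Substitute values: z = (24 - 20) / 17
Step 3: z = 4 / 17 = 0.2353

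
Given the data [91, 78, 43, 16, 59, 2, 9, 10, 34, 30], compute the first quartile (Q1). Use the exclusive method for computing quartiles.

9.75

Step 1: Sort the data: [2, 9, 10, 16, 30, 34, 43, 59, 78, 91]
Step 2: n = 10
Step 3: Using the exclusive quartile method:
  Q1 = 9.75
  Q2 (median) = 32
  Q3 = 63.75
  IQR = Q3 - Q1 = 63.75 - 9.75 = 54
Step 4: Q1 = 9.75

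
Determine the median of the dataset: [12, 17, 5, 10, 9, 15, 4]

10

Step 1: Sort the data in ascending order: [4, 5, 9, 10, 12, 15, 17]
Step 2: The number of values is n = 7.
Step 3: Since n is odd, the median is the middle value at position 4: 10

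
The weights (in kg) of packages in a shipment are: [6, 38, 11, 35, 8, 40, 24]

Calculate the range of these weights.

34

Step 1: Identify the maximum value: max = 40
Step 2: Identify the minimum value: min = 6
Step 3: Range = max - min = 40 - 6 = 34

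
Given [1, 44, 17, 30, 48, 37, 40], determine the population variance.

238.8571

Step 1: Compute the mean: (1 + 44 + 17 + 30 + 48 + 37 + 40) / 7 = 31
Step 2: Compute squared deviations from the mean:
  (1 - 31)^2 = 900
  (44 - 31)^2 = 169
  (17 - 31)^2 = 196
  (30 - 31)^2 = 1
  (48 - 31)^2 = 289
  (37 - 31)^2 = 36
  (40 - 31)^2 = 81
Step 3: Sum of squared deviations = 1672
Step 4: Population variance = 1672 / 7 = 238.8571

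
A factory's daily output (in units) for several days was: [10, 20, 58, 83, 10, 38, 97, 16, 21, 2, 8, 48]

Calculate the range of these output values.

95

Step 1: Identify the maximum value: max = 97
Step 2: Identify the minimum value: min = 2
Step 3: Range = max - min = 97 - 2 = 95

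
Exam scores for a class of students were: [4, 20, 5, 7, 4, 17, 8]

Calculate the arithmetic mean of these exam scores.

9.2857

Step 1: Sum all values: 4 + 20 + 5 + 7 + 4 + 17 + 8 = 65
Step 2: Count the number of values: n = 7
Step 3: Mean = sum / n = 65 / 7 = 9.2857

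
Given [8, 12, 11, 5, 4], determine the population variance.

10

Step 1: Compute the mean: (8 + 12 + 11 + 5 + 4) / 5 = 8
Step 2: Compute squared deviations from the mean:
  (8 - 8)^2 = 0
  (12 - 8)^2 = 16
  (11 - 8)^2 = 9
  (5 - 8)^2 = 9
  (4 - 8)^2 = 16
Step 3: Sum of squared deviations = 50
Step 4: Population variance = 50 / 5 = 10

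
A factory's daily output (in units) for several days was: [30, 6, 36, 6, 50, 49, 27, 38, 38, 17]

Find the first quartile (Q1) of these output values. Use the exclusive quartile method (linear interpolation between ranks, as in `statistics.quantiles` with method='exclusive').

14.25

Step 1: Sort the data: [6, 6, 17, 27, 30, 36, 38, 38, 49, 50]
Step 2: n = 10
Step 3: Using the exclusive quartile method:
  Q1 = 14.25
  Q2 (median) = 33
  Q3 = 40.75
  IQR = Q3 - Q1 = 40.75 - 14.25 = 26.5
Step 4: Q1 = 14.25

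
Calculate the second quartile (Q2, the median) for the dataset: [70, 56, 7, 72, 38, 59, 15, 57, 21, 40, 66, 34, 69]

56

Step 1: Sort the data: [7, 15, 21, 34, 38, 40, 56, 57, 59, 66, 69, 70, 72]
Step 2: n = 13
Step 3: Q2 is the median. Since n is odd, it is the middle value at position 7: 56
Step 4: Q2 = 56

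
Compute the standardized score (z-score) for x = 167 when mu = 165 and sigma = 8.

0.25

Step 1: Recall the z-score formula: z = (x - mu) / sigma
Step 2: Substitute values: z = (167 - 165) / 8
Step 3: z = 2 / 8 = 0.25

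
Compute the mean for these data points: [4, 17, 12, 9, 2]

8.8

Step 1: Sum all values: 4 + 17 + 12 + 9 + 2 = 44
Step 2: Count the number of values: n = 5
Step 3: Mean = sum / n = 44 / 5 = 8.8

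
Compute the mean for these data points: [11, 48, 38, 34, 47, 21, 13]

30.2857

Step 1: Sum all values: 11 + 48 + 38 + 34 + 47 + 21 + 13 = 212
Step 2: Count the number of values: n = 7
Step 3: Mean = sum / n = 212 / 7 = 30.2857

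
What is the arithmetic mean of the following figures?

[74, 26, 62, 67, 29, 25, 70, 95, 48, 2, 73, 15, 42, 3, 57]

45.8667

Step 1: Sum all values: 74 + 26 + 62 + 67 + 29 + 25 + 70 + 95 + 48 + 2 + 73 + 15 + 42 + 3 + 57 = 688
Step 2: Count the number of values: n = 15
Step 3: Mean = sum / n = 688 / 15 = 45.8667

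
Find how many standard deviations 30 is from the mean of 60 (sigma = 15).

-2

Step 1: Recall the z-score formula: z = (x - mu) / sigma
Step 2: Substitute values: z = (30 - 60) / 15
Step 3: z = -30 / 15 = -2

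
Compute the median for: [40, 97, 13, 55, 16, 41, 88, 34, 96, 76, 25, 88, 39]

41

Step 1: Sort the data in ascending order: [13, 16, 25, 34, 39, 40, 41, 55, 76, 88, 88, 96, 97]
Step 2: The number of values is n = 13.
Step 3: Since n is odd, the median is the middle value at position 7: 41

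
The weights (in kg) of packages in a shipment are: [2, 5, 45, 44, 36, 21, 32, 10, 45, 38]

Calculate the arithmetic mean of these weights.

27.8

Step 1: Sum all values: 2 + 5 + 45 + 44 + 36 + 21 + 32 + 10 + 45 + 38 = 278
Step 2: Count the number of values: n = 10
Step 3: Mean = sum / n = 278 / 10 = 27.8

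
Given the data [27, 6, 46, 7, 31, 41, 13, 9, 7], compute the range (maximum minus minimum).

40

Step 1: Identify the maximum value: max = 46
Step 2: Identify the minimum value: min = 6
Step 3: Range = max - min = 46 - 6 = 40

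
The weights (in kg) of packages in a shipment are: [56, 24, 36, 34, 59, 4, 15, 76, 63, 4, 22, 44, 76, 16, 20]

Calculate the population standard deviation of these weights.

23.6722

Step 1: Compute the mean: 36.6
Step 2: Sum of squared deviations from the mean: 8405.6
Step 3: Population variance = 8405.6 / 15 = 560.3733
Step 4: Standard deviation = sqrt(560.3733) = 23.6722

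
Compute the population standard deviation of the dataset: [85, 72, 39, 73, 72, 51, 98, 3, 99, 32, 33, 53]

27.9459

Step 1: Compute the mean: 59.1667
Step 2: Sum of squared deviations from the mean: 9371.6667
Step 3: Population variance = 9371.6667 / 12 = 780.9722
Step 4: Standard deviation = sqrt(780.9722) = 27.9459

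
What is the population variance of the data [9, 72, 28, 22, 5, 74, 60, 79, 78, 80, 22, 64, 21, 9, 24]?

808.6489

Step 1: Compute the mean: (9 + 72 + 28 + 22 + 5 + 74 + 60 + 79 + 78 + 80 + 22 + 64 + 21 + 9 + 24) / 15 = 43.1333
Step 2: Compute squared deviations from the mean:
  (9 - 43.1333)^2 = 1165.0844
  (72 - 43.1333)^2 = 833.2844
  (28 - 43.1333)^2 = 229.0178
  (22 - 43.1333)^2 = 446.6178
  (5 - 43.1333)^2 = 1454.1511
  (74 - 43.1333)^2 = 952.7511
  (60 - 43.1333)^2 = 284.4844
  (79 - 43.1333)^2 = 1286.4178
  (78 - 43.1333)^2 = 1215.6844
  (80 - 43.1333)^2 = 1359.1511
  (22 - 43.1333)^2 = 446.6178
  (64 - 43.1333)^2 = 435.4178
  (21 - 43.1333)^2 = 489.8844
  (9 - 43.1333)^2 = 1165.0844
  (24 - 43.1333)^2 = 366.0844
Step 3: Sum of squared deviations = 12129.7333
Step 4: Population variance = 12129.7333 / 15 = 808.6489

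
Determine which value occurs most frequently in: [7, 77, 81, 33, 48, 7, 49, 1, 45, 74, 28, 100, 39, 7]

7

Step 1: Count the frequency of each value:
  1: appears 1 time(s)
  7: appears 3 time(s)
  28: appears 1 time(s)
  33: appears 1 time(s)
  39: appears 1 time(s)
  45: appears 1 time(s)
  48: appears 1 time(s)
  49: appears 1 time(s)
  74: appears 1 time(s)
  77: appears 1 time(s)
  81: appears 1 time(s)
  100: appears 1 time(s)
Step 2: The value 7 appears most frequently (3 times).
Step 3: Mode = 7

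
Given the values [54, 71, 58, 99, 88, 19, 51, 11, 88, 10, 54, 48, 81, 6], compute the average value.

52.7143

Step 1: Sum all values: 54 + 71 + 58 + 99 + 88 + 19 + 51 + 11 + 88 + 10 + 54 + 48 + 81 + 6 = 738
Step 2: Count the number of values: n = 14
Step 3: Mean = sum / n = 738 / 14 = 52.7143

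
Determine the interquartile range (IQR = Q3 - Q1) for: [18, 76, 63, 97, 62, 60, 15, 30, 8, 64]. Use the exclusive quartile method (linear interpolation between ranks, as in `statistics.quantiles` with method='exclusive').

49.75

Step 1: Sort the data: [8, 15, 18, 30, 60, 62, 63, 64, 76, 97]
Step 2: n = 10
Step 3: Using the exclusive quartile method:
  Q1 = 17.25
  Q2 (median) = 61
  Q3 = 67
  IQR = Q3 - Q1 = 67 - 17.25 = 49.75
Step 4: IQR = 49.75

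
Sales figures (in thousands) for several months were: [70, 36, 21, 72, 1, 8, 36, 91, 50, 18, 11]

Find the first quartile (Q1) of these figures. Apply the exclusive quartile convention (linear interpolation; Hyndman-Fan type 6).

11

Step 1: Sort the data: [1, 8, 11, 18, 21, 36, 36, 50, 70, 72, 91]
Step 2: n = 11
Step 3: Using the exclusive quartile method:
  Q1 = 11
  Q2 (median) = 36
  Q3 = 70
  IQR = Q3 - Q1 = 70 - 11 = 59
Step 4: Q1 = 11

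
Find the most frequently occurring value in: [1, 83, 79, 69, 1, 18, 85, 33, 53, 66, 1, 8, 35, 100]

1

Step 1: Count the frequency of each value:
  1: appears 3 time(s)
  8: appears 1 time(s)
  18: appears 1 time(s)
  33: appears 1 time(s)
  35: appears 1 time(s)
  53: appears 1 time(s)
  66: appears 1 time(s)
  69: appears 1 time(s)
  79: appears 1 time(s)
  83: appears 1 time(s)
  85: appears 1 time(s)
  100: appears 1 time(s)
Step 2: The value 1 appears most frequently (3 times).
Step 3: Mode = 1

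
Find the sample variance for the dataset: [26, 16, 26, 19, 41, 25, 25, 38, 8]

104.1111

Step 1: Compute the mean: (26 + 16 + 26 + 19 + 41 + 25 + 25 + 38 + 8) / 9 = 24.8889
Step 2: Compute squared deviations from the mean:
  (26 - 24.8889)^2 = 1.2346
  (16 - 24.8889)^2 = 79.0123
  (26 - 24.8889)^2 = 1.2346
  (19 - 24.8889)^2 = 34.679
  (41 - 24.8889)^2 = 259.5679
  (25 - 24.8889)^2 = 0.0123
  (25 - 24.8889)^2 = 0.0123
  (38 - 24.8889)^2 = 171.9012
  (8 - 24.8889)^2 = 285.2346
Step 3: Sum of squared deviations = 832.8889
Step 4: Sample variance = 832.8889 / 8 = 104.1111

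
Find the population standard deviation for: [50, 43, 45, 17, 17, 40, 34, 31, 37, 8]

13.1666

Step 1: Compute the mean: 32.2
Step 2: Sum of squared deviations from the mean: 1733.6
Step 3: Population variance = 1733.6 / 10 = 173.36
Step 4: Standard deviation = sqrt(173.36) = 13.1666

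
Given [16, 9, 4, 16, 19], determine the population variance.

30.16

Step 1: Compute the mean: (16 + 9 + 4 + 16 + 19) / 5 = 12.8
Step 2: Compute squared deviations from the mean:
  (16 - 12.8)^2 = 10.24
  (9 - 12.8)^2 = 14.44
  (4 - 12.8)^2 = 77.44
  (16 - 12.8)^2 = 10.24
  (19 - 12.8)^2 = 38.44
Step 3: Sum of squared deviations = 150.8
Step 4: Population variance = 150.8 / 5 = 30.16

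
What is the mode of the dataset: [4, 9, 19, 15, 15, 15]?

15

Step 1: Count the frequency of each value:
  4: appears 1 time(s)
  9: appears 1 time(s)
  15: appears 3 time(s)
  19: appears 1 time(s)
Step 2: The value 15 appears most frequently (3 times).
Step 3: Mode = 15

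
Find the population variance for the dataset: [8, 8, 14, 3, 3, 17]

27.1389

Step 1: Compute the mean: (8 + 8 + 14 + 3 + 3 + 17) / 6 = 8.8333
Step 2: Compute squared deviations from the mean:
  (8 - 8.8333)^2 = 0.6944
  (8 - 8.8333)^2 = 0.6944
  (14 - 8.8333)^2 = 26.6944
  (3 - 8.8333)^2 = 34.0278
  (3 - 8.8333)^2 = 34.0278
  (17 - 8.8333)^2 = 66.6944
Step 3: Sum of squared deviations = 162.8333
Step 4: Population variance = 162.8333 / 6 = 27.1389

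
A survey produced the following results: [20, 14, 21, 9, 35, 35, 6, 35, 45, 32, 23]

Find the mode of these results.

35

Step 1: Count the frequency of each value:
  6: appears 1 time(s)
  9: appears 1 time(s)
  14: appears 1 time(s)
  20: appears 1 time(s)
  21: appears 1 time(s)
  23: appears 1 time(s)
  32: appears 1 time(s)
  35: appears 3 time(s)
  45: appears 1 time(s)
Step 2: The value 35 appears most frequently (3 times).
Step 3: Mode = 35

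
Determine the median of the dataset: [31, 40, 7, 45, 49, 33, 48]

40

Step 1: Sort the data in ascending order: [7, 31, 33, 40, 45, 48, 49]
Step 2: The number of values is n = 7.
Step 3: Since n is odd, the median is the middle value at position 4: 40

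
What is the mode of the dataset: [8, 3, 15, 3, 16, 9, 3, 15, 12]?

3

Step 1: Count the frequency of each value:
  3: appears 3 time(s)
  8: appears 1 time(s)
  9: appears 1 time(s)
  12: appears 1 time(s)
  15: appears 2 time(s)
  16: appears 1 time(s)
Step 2: The value 3 appears most frequently (3 times).
Step 3: Mode = 3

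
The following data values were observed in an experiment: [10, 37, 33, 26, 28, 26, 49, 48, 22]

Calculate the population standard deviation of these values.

11.7094

Step 1: Compute the mean: 31
Step 2: Sum of squared deviations from the mean: 1234
Step 3: Population variance = 1234 / 9 = 137.1111
Step 4: Standard deviation = sqrt(137.1111) = 11.7094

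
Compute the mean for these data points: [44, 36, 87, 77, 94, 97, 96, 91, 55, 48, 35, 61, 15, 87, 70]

66.2

Step 1: Sum all values: 44 + 36 + 87 + 77 + 94 + 97 + 96 + 91 + 55 + 48 + 35 + 61 + 15 + 87 + 70 = 993
Step 2: Count the number of values: n = 15
Step 3: Mean = sum / n = 993 / 15 = 66.2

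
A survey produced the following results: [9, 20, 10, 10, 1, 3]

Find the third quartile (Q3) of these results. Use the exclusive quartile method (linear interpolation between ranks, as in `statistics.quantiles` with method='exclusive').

12.5

Step 1: Sort the data: [1, 3, 9, 10, 10, 20]
Step 2: n = 6
Step 3: Using the exclusive quartile method:
  Q1 = 2.5
  Q2 (median) = 9.5
  Q3 = 12.5
  IQR = Q3 - Q1 = 12.5 - 2.5 = 10
Step 4: Q3 = 12.5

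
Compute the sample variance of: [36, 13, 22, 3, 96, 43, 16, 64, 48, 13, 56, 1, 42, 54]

715.7198

Step 1: Compute the mean: (36 + 13 + 22 + 3 + 96 + 43 + 16 + 64 + 48 + 13 + 56 + 1 + 42 + 54) / 14 = 36.2143
Step 2: Compute squared deviations from the mean:
  (36 - 36.2143)^2 = 0.0459
  (13 - 36.2143)^2 = 538.9031
  (22 - 36.2143)^2 = 202.0459
  (3 - 36.2143)^2 = 1103.1888
  (96 - 36.2143)^2 = 3574.3316
  (43 - 36.2143)^2 = 46.0459
  (16 - 36.2143)^2 = 408.6173
  (64 - 36.2143)^2 = 772.0459
  (48 - 36.2143)^2 = 138.9031
  (13 - 36.2143)^2 = 538.9031
  (56 - 36.2143)^2 = 391.4745
  (1 - 36.2143)^2 = 1240.0459
  (42 - 36.2143)^2 = 33.4745
  (54 - 36.2143)^2 = 316.3316
Step 3: Sum of squared deviations = 9304.3571
Step 4: Sample variance = 9304.3571 / 13 = 715.7198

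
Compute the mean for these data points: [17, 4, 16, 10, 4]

10.2

Step 1: Sum all values: 17 + 4 + 16 + 10 + 4 = 51
Step 2: Count the number of values: n = 5
Step 3: Mean = sum / n = 51 / 5 = 10.2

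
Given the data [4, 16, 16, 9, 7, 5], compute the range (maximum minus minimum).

12

Step 1: Identify the maximum value: max = 16
Step 2: Identify the minimum value: min = 4
Step 3: Range = max - min = 16 - 4 = 12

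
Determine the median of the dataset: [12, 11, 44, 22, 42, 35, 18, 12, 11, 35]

20

Step 1: Sort the data in ascending order: [11, 11, 12, 12, 18, 22, 35, 35, 42, 44]
Step 2: The number of values is n = 10.
Step 3: Since n is even, the median is the average of positions 5 and 6:
  Median = (18 + 22) / 2 = 20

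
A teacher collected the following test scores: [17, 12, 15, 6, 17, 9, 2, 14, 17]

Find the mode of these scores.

17

Step 1: Count the frequency of each value:
  2: appears 1 time(s)
  6: appears 1 time(s)
  9: appears 1 time(s)
  12: appears 1 time(s)
  14: appears 1 time(s)
  15: appears 1 time(s)
  17: appears 3 time(s)
Step 2: The value 17 appears most frequently (3 times).
Step 3: Mode = 17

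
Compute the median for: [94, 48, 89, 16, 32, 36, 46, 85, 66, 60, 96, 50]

55

Step 1: Sort the data in ascending order: [16, 32, 36, 46, 48, 50, 60, 66, 85, 89, 94, 96]
Step 2: The number of values is n = 12.
Step 3: Since n is even, the median is the average of positions 6 and 7:
  Median = (50 + 60) / 2 = 55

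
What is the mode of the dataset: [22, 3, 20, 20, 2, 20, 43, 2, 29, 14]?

20

Step 1: Count the frequency of each value:
  2: appears 2 time(s)
  3: appears 1 time(s)
  14: appears 1 time(s)
  20: appears 3 time(s)
  22: appears 1 time(s)
  29: appears 1 time(s)
  43: appears 1 time(s)
Step 2: The value 20 appears most frequently (3 times).
Step 3: Mode = 20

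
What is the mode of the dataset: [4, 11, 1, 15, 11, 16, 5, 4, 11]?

11

Step 1: Count the frequency of each value:
  1: appears 1 time(s)
  4: appears 2 time(s)
  5: appears 1 time(s)
  11: appears 3 time(s)
  15: appears 1 time(s)
  16: appears 1 time(s)
Step 2: The value 11 appears most frequently (3 times).
Step 3: Mode = 11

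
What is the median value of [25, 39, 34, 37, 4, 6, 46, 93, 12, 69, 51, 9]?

35.5

Step 1: Sort the data in ascending order: [4, 6, 9, 12, 25, 34, 37, 39, 46, 51, 69, 93]
Step 2: The number of values is n = 12.
Step 3: Since n is even, the median is the average of positions 6 and 7:
  Median = (34 + 37) / 2 = 35.5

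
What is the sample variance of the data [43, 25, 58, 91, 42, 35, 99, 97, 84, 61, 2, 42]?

949.3561

Step 1: Compute the mean: (43 + 25 + 58 + 91 + 42 + 35 + 99 + 97 + 84 + 61 + 2 + 42) / 12 = 56.5833
Step 2: Compute squared deviations from the mean:
  (43 - 56.5833)^2 = 184.5069
  (25 - 56.5833)^2 = 997.5069
  (58 - 56.5833)^2 = 2.0069
  (91 - 56.5833)^2 = 1184.5069
  (42 - 56.5833)^2 = 212.6736
  (35 - 56.5833)^2 = 465.8403
  (99 - 56.5833)^2 = 1799.1736
  (97 - 56.5833)^2 = 1633.5069
  (84 - 56.5833)^2 = 751.6736
  (61 - 56.5833)^2 = 19.5069
  (2 - 56.5833)^2 = 2979.3403
  (42 - 56.5833)^2 = 212.6736
Step 3: Sum of squared deviations = 10442.9167
Step 4: Sample variance = 10442.9167 / 11 = 949.3561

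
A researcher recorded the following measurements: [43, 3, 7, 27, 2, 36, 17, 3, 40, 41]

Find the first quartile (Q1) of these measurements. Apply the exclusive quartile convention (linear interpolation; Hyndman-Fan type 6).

3

Step 1: Sort the data: [2, 3, 3, 7, 17, 27, 36, 40, 41, 43]
Step 2: n = 10
Step 3: Using the exclusive quartile method:
  Q1 = 3
  Q2 (median) = 22
  Q3 = 40.25
  IQR = Q3 - Q1 = 40.25 - 3 = 37.25
Step 4: Q1 = 3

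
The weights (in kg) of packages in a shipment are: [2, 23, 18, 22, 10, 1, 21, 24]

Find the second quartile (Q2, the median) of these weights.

19.5

Step 1: Sort the data: [1, 2, 10, 18, 21, 22, 23, 24]
Step 2: n = 8
Step 3: Q2 is the median. Since n is even, it is the average of the values at positions 4 and 5:
  Q2 = (18 + 21) / 2 = 19.5
Step 4: Q2 = 19.5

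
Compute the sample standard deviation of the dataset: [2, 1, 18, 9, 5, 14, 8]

6.2029

Step 1: Compute the mean: 8.1429
Step 2: Sum of squared deviations from the mean: 230.8571
Step 3: Sample variance = 230.8571 / 6 = 38.4762
Step 4: Standard deviation = sqrt(38.4762) = 6.2029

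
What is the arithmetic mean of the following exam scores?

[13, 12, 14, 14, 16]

13.8

Step 1: Sum all values: 13 + 12 + 14 + 14 + 16 = 69
Step 2: Count the number of values: n = 5
Step 3: Mean = sum / n = 69 / 5 = 13.8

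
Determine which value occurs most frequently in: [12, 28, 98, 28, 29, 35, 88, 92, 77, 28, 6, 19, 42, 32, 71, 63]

28

Step 1: Count the frequency of each value:
  6: appears 1 time(s)
  12: appears 1 time(s)
  19: appears 1 time(s)
  28: appears 3 time(s)
  29: appears 1 time(s)
  32: appears 1 time(s)
  35: appears 1 time(s)
  42: appears 1 time(s)
  63: appears 1 time(s)
  71: appears 1 time(s)
  77: appears 1 time(s)
  88: appears 1 time(s)
  92: appears 1 time(s)
  98: appears 1 time(s)
Step 2: The value 28 appears most frequently (3 times).
Step 3: Mode = 28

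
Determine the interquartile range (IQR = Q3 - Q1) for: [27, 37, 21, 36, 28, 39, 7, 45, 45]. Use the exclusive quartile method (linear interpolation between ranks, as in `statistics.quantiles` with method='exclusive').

18

Step 1: Sort the data: [7, 21, 27, 28, 36, 37, 39, 45, 45]
Step 2: n = 9
Step 3: Using the exclusive quartile method:
  Q1 = 24
  Q2 (median) = 36
  Q3 = 42
  IQR = Q3 - Q1 = 42 - 24 = 18
Step 4: IQR = 18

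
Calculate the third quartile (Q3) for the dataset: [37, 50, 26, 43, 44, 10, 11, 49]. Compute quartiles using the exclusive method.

47.75

Step 1: Sort the data: [10, 11, 26, 37, 43, 44, 49, 50]
Step 2: n = 8
Step 3: Using the exclusive quartile method:
  Q1 = 14.75
  Q2 (median) = 40
  Q3 = 47.75
  IQR = Q3 - Q1 = 47.75 - 14.75 = 33
Step 4: Q3 = 47.75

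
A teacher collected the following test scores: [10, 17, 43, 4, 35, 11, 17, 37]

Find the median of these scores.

17

Step 1: Sort the data in ascending order: [4, 10, 11, 17, 17, 35, 37, 43]
Step 2: The number of values is n = 8.
Step 3: Since n is even, the median is the average of positions 4 and 5:
  Median = (17 + 17) / 2 = 17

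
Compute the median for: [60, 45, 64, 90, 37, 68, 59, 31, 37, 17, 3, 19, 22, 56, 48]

45

Step 1: Sort the data in ascending order: [3, 17, 19, 22, 31, 37, 37, 45, 48, 56, 59, 60, 64, 68, 90]
Step 2: The number of values is n = 15.
Step 3: Since n is odd, the median is the middle value at position 8: 45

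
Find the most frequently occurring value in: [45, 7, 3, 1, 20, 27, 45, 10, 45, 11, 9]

45

Step 1: Count the frequency of each value:
  1: appears 1 time(s)
  3: appears 1 time(s)
  7: appears 1 time(s)
  9: appears 1 time(s)
  10: appears 1 time(s)
  11: appears 1 time(s)
  20: appears 1 time(s)
  27: appears 1 time(s)
  45: appears 3 time(s)
Step 2: The value 45 appears most frequently (3 times).
Step 3: Mode = 45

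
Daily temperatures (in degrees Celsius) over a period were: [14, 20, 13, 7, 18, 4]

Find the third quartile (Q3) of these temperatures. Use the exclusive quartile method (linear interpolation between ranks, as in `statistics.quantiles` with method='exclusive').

18.5

Step 1: Sort the data: [4, 7, 13, 14, 18, 20]
Step 2: n = 6
Step 3: Using the exclusive quartile method:
  Q1 = 6.25
  Q2 (median) = 13.5
  Q3 = 18.5
  IQR = Q3 - Q1 = 18.5 - 6.25 = 12.25
Step 4: Q3 = 18.5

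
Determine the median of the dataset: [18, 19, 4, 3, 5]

5

Step 1: Sort the data in ascending order: [3, 4, 5, 18, 19]
Step 2: The number of values is n = 5.
Step 3: Since n is odd, the median is the middle value at position 3: 5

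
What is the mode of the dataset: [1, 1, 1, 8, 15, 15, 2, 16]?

1

Step 1: Count the frequency of each value:
  1: appears 3 time(s)
  2: appears 1 time(s)
  8: appears 1 time(s)
  15: appears 2 time(s)
  16: appears 1 time(s)
Step 2: The value 1 appears most frequently (3 times).
Step 3: Mode = 1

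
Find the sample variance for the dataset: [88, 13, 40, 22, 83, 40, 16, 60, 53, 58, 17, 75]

711.5379

Step 1: Compute the mean: (88 + 13 + 40 + 22 + 83 + 40 + 16 + 60 + 53 + 58 + 17 + 75) / 12 = 47.0833
Step 2: Compute squared deviations from the mean:
  (88 - 47.0833)^2 = 1674.1736
  (13 - 47.0833)^2 = 1161.6736
  (40 - 47.0833)^2 = 50.1736
  (22 - 47.0833)^2 = 629.1736
  (83 - 47.0833)^2 = 1290.0069
  (40 - 47.0833)^2 = 50.1736
  (16 - 47.0833)^2 = 966.1736
  (60 - 47.0833)^2 = 166.8403
  (53 - 47.0833)^2 = 35.0069
  (58 - 47.0833)^2 = 119.1736
  (17 - 47.0833)^2 = 905.0069
  (75 - 47.0833)^2 = 779.3403
Step 3: Sum of squared deviations = 7826.9167
Step 4: Sample variance = 7826.9167 / 11 = 711.5379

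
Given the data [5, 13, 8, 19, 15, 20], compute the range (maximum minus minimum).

15

Step 1: Identify the maximum value: max = 20
Step 2: Identify the minimum value: min = 5
Step 3: Range = max - min = 20 - 5 = 15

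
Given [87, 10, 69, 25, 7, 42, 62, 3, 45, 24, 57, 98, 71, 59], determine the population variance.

834.0663

Step 1: Compute the mean: (87 + 10 + 69 + 25 + 7 + 42 + 62 + 3 + 45 + 24 + 57 + 98 + 71 + 59) / 14 = 47.0714
Step 2: Compute squared deviations from the mean:
  (87 - 47.0714)^2 = 1594.2908
  (10 - 47.0714)^2 = 1374.2908
  (69 - 47.0714)^2 = 480.8622
  (25 - 47.0714)^2 = 487.148
  (7 - 47.0714)^2 = 1605.7194
  (42 - 47.0714)^2 = 25.7194
  (62 - 47.0714)^2 = 222.8622
  (3 - 47.0714)^2 = 1942.2908
  (45 - 47.0714)^2 = 4.2908
  (24 - 47.0714)^2 = 532.2908
  (57 - 47.0714)^2 = 98.5765
  (98 - 47.0714)^2 = 2593.7194
  (71 - 47.0714)^2 = 572.5765
  (59 - 47.0714)^2 = 142.2908
Step 3: Sum of squared deviations = 11676.9286
Step 4: Population variance = 11676.9286 / 14 = 834.0663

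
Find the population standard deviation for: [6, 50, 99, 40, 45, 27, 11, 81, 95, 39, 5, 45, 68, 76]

30.0677

Step 1: Compute the mean: 49.0714
Step 2: Sum of squared deviations from the mean: 12656.9286
Step 3: Population variance = 12656.9286 / 14 = 904.0663
Step 4: Standard deviation = sqrt(904.0663) = 30.0677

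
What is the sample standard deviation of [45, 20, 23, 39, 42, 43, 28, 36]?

9.6065

Step 1: Compute the mean: 34.5
Step 2: Sum of squared deviations from the mean: 646
Step 3: Sample variance = 646 / 7 = 92.2857
Step 4: Standard deviation = sqrt(92.2857) = 9.6065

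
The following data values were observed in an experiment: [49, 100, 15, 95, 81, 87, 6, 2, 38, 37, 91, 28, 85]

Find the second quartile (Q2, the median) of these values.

49

Step 1: Sort the data: [2, 6, 15, 28, 37, 38, 49, 81, 85, 87, 91, 95, 100]
Step 2: n = 13
Step 3: Q2 is the median. Since n is odd, it is the middle value at position 7: 49
Step 4: Q2 = 49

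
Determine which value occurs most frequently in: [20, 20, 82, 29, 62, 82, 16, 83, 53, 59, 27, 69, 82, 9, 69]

82

Step 1: Count the frequency of each value:
  9: appears 1 time(s)
  16: appears 1 time(s)
  20: appears 2 time(s)
  27: appears 1 time(s)
  29: appears 1 time(s)
  53: appears 1 time(s)
  59: appears 1 time(s)
  62: appears 1 time(s)
  69: appears 2 time(s)
  82: appears 3 time(s)
  83: appears 1 time(s)
Step 2: The value 82 appears most frequently (3 times).
Step 3: Mode = 82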